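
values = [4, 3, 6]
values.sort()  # [3, 4, 6]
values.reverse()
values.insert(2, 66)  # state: [6, 4, 66, 3]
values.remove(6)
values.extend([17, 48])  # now [4, 66, 3, 17, 48]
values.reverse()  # [48, 17, 3, 66, 4]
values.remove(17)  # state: [48, 3, 66, 4]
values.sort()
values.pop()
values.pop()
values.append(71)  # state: [3, 4, 71]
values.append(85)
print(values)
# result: [3, 4, 71, 85]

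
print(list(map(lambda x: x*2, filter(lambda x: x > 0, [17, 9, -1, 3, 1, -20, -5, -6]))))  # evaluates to [34, 18, 6, 2]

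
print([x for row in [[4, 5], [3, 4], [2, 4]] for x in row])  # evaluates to [4, 5, 3, 4, 2, 4]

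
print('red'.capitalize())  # Red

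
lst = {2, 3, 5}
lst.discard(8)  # {2, 3, 5}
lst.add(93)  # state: {2, 3, 5, 93}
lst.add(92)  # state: {2, 3, 5, 92, 93}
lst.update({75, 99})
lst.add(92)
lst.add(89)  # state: {2, 3, 5, 75, 89, 92, 93, 99}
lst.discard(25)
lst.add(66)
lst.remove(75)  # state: {2, 3, 5, 66, 89, 92, 93, 99}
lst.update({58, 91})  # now {2, 3, 5, 58, 66, 89, 91, 92, 93, 99}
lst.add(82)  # {2, 3, 5, 58, 66, 82, 89, 91, 92, 93, 99}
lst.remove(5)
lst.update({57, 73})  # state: {2, 3, 57, 58, 66, 73, 82, 89, 91, 92, 93, 99}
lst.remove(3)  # {2, 57, 58, 66, 73, 82, 89, 91, 92, 93, 99}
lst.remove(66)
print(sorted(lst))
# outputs [2, 57, 58, 73, 82, 89, 91, 92, 93, 99]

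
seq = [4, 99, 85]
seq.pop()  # 85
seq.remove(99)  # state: [4]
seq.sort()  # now [4]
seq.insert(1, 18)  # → [4, 18]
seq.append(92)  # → [4, 18, 92]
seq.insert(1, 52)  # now [4, 52, 18, 92]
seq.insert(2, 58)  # [4, 52, 58, 18, 92]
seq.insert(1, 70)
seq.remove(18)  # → [4, 70, 52, 58, 92]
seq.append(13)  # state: [4, 70, 52, 58, 92, 13]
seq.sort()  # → [4, 13, 52, 58, 70, 92]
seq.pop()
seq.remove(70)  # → [4, 13, 52, 58]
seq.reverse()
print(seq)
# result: [58, 52, 13, 4]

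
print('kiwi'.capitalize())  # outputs Kiwi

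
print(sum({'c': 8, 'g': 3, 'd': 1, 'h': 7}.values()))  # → 19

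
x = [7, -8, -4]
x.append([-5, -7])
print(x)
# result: [7, -8, -4, [-5, -7]]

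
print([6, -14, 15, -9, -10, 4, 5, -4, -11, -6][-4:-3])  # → [5]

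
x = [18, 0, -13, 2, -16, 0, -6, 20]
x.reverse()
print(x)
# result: [20, -6, 0, -16, 2, -13, 0, 18]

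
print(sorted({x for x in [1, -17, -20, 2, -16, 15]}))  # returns [-20, -17, -16, 1, 2, 15]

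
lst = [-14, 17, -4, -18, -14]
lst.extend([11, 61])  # [-14, 17, -4, -18, -14, 11, 61]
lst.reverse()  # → [61, 11, -14, -18, -4, 17, -14]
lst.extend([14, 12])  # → [61, 11, -14, -18, -4, 17, -14, 14, 12]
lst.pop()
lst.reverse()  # [14, -14, 17, -4, -18, -14, 11, 61]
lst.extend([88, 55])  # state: [14, -14, 17, -4, -18, -14, 11, 61, 88, 55]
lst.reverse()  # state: [55, 88, 61, 11, -14, -18, -4, 17, -14, 14]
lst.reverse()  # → [14, -14, 17, -4, -18, -14, 11, 61, 88, 55]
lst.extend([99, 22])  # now [14, -14, 17, -4, -18, -14, 11, 61, 88, 55, 99, 22]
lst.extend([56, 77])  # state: [14, -14, 17, -4, -18, -14, 11, 61, 88, 55, 99, 22, 56, 77]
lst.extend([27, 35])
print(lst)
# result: [14, -14, 17, -4, -18, -14, 11, 61, 88, 55, 99, 22, 56, 77, 27, 35]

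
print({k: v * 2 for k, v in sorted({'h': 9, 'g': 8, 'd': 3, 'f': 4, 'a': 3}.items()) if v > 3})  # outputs {'f': 8, 'g': 16, 'h': 18}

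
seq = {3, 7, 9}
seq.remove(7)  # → {3, 9}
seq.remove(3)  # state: {9}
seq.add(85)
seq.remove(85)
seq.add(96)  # {9, 96}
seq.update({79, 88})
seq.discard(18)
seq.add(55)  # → {9, 55, 79, 88, 96}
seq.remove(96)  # {9, 55, 79, 88}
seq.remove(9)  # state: {55, 79, 88}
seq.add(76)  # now {55, 76, 79, 88}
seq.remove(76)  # {55, 79, 88}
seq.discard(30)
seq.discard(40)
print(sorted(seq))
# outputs [55, 79, 88]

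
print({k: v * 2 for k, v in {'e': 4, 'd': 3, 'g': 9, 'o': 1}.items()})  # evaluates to {'e': 8, 'd': 6, 'g': 18, 'o': 2}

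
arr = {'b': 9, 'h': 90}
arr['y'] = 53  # {'b': 9, 'h': 90, 'y': 53}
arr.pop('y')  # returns 53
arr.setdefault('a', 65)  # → 65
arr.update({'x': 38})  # {'b': 9, 'h': 90, 'a': 65, 'x': 38}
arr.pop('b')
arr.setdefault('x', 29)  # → 38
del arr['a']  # {'h': 90, 'x': 38}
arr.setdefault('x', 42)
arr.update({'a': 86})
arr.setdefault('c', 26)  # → 26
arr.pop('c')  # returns 26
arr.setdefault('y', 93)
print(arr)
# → {'h': 90, 'x': 38, 'a': 86, 'y': 93}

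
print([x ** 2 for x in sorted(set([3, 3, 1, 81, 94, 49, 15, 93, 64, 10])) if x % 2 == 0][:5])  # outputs [100, 4096, 8836]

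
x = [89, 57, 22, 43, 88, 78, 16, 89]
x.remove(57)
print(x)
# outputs [89, 22, 43, 88, 78, 16, 89]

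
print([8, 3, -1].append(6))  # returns None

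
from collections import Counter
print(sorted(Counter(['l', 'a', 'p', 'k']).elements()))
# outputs ['a', 'k', 'l', 'p']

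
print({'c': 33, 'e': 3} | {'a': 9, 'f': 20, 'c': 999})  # {'c': 999, 'e': 3, 'a': 9, 'f': 20}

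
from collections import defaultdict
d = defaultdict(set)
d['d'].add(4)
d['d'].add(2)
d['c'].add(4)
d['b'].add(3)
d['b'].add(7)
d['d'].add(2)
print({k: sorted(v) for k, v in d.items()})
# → {'d': [2, 4], 'c': [4], 'b': [3, 7]}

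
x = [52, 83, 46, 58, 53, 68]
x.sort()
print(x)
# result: [46, 52, 53, 58, 68, 83]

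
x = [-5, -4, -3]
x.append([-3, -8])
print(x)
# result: [-5, -4, -3, [-3, -8]]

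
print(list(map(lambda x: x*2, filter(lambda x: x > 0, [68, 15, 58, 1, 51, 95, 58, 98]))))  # [136, 30, 116, 2, 102, 190, 116, 196]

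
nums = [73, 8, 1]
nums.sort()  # [1, 8, 73]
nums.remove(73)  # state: [1, 8]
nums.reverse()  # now [8, 1]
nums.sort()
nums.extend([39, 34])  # [1, 8, 39, 34]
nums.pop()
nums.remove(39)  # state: [1, 8]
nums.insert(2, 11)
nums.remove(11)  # [1, 8]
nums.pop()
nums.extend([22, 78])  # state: [1, 22, 78]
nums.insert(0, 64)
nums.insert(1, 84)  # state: [64, 84, 1, 22, 78]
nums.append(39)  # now [64, 84, 1, 22, 78, 39]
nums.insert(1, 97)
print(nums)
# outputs [64, 97, 84, 1, 22, 78, 39]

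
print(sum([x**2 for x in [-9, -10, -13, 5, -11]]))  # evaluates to 496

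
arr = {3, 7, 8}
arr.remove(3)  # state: {7, 8}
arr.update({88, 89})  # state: {7, 8, 88, 89}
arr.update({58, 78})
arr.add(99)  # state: {7, 8, 58, 78, 88, 89, 99}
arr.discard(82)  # {7, 8, 58, 78, 88, 89, 99}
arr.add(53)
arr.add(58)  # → {7, 8, 53, 58, 78, 88, 89, 99}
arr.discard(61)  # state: {7, 8, 53, 58, 78, 88, 89, 99}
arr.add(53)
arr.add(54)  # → {7, 8, 53, 54, 58, 78, 88, 89, 99}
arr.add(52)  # {7, 8, 52, 53, 54, 58, 78, 88, 89, 99}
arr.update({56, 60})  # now {7, 8, 52, 53, 54, 56, 58, 60, 78, 88, 89, 99}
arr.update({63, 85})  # {7, 8, 52, 53, 54, 56, 58, 60, 63, 78, 85, 88, 89, 99}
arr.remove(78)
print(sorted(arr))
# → [7, 8, 52, 53, 54, 56, 58, 60, 63, 85, 88, 89, 99]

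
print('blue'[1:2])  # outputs l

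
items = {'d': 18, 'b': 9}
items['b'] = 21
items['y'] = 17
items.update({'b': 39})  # {'d': 18, 'b': 39, 'y': 17}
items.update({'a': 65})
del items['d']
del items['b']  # {'y': 17, 'a': 65}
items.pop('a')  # 65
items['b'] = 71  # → {'y': 17, 'b': 71}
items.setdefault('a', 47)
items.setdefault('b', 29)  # 71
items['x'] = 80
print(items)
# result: {'y': 17, 'b': 71, 'a': 47, 'x': 80}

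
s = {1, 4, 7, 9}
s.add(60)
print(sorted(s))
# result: [1, 4, 7, 9, 60]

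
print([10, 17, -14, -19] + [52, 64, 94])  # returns [10, 17, -14, -19, 52, 64, 94]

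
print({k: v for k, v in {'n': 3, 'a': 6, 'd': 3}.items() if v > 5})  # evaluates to {'a': 6}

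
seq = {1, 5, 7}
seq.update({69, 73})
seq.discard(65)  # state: {1, 5, 7, 69, 73}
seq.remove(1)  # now {5, 7, 69, 73}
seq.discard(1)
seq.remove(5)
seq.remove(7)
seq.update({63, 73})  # {63, 69, 73}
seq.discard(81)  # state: {63, 69, 73}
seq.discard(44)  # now {63, 69, 73}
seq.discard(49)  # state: {63, 69, 73}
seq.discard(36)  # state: {63, 69, 73}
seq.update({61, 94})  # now {61, 63, 69, 73, 94}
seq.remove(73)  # {61, 63, 69, 94}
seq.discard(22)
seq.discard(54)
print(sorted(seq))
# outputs [61, 63, 69, 94]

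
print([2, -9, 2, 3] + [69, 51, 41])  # [2, -9, 2, 3, 69, 51, 41]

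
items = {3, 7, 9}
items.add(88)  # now {3, 7, 9, 88}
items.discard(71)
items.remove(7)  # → {3, 9, 88}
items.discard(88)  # {3, 9}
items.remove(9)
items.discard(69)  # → {3}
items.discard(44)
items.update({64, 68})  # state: {3, 64, 68}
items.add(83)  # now {3, 64, 68, 83}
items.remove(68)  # {3, 64, 83}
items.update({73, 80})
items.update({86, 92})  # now {3, 64, 73, 80, 83, 86, 92}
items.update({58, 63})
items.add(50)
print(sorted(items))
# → [3, 50, 58, 63, 64, 73, 80, 83, 86, 92]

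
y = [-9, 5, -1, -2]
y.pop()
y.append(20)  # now [-9, 5, -1, 20]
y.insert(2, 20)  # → [-9, 5, 20, -1, 20]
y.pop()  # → 20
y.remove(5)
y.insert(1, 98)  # [-9, 98, 20, -1]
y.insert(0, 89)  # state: [89, -9, 98, 20, -1]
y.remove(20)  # [89, -9, 98, -1]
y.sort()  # [-9, -1, 89, 98]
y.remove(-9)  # [-1, 89, 98]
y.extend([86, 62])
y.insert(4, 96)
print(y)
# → [-1, 89, 98, 86, 96, 62]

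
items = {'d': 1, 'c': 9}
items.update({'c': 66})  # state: {'d': 1, 'c': 66}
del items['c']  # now {'d': 1}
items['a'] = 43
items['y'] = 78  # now {'d': 1, 'a': 43, 'y': 78}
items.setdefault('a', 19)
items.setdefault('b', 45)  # 45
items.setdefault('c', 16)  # 16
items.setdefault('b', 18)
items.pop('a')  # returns 43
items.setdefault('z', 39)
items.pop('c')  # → 16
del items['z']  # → {'d': 1, 'y': 78, 'b': 45}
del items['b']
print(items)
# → {'d': 1, 'y': 78}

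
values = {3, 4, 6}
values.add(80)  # {3, 4, 6, 80}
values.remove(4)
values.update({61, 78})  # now {3, 6, 61, 78, 80}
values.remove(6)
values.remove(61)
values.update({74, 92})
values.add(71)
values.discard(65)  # {3, 71, 74, 78, 80, 92}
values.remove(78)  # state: {3, 71, 74, 80, 92}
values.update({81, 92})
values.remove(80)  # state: {3, 71, 74, 81, 92}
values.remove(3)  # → {71, 74, 81, 92}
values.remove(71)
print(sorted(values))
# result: [74, 81, 92]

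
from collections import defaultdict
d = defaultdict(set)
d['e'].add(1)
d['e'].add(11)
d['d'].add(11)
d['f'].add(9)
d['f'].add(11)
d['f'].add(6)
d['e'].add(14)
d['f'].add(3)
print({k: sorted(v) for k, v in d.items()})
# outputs {'e': [1, 11, 14], 'd': [11], 'f': [3, 6, 9, 11]}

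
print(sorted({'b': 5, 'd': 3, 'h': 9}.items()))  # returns [('b', 5), ('d', 3), ('h', 9)]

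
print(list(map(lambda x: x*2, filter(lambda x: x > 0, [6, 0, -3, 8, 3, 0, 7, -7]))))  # [12, 16, 6, 14]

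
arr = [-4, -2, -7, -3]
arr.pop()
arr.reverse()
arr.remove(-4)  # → [-7, -2]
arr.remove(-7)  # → [-2]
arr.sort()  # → [-2]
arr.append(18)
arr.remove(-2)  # [18]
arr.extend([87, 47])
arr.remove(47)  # [18, 87]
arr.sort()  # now [18, 87]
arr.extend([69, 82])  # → [18, 87, 69, 82]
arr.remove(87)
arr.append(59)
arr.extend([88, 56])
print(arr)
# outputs [18, 69, 82, 59, 88, 56]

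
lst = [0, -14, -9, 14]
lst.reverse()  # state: [14, -9, -14, 0]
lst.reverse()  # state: [0, -14, -9, 14]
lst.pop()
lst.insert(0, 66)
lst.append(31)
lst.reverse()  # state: [31, -9, -14, 0, 66]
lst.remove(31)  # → [-9, -14, 0, 66]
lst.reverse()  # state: [66, 0, -14, -9]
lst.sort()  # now [-14, -9, 0, 66]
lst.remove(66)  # [-14, -9, 0]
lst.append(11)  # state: [-14, -9, 0, 11]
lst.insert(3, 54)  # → [-14, -9, 0, 54, 11]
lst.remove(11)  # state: [-14, -9, 0, 54]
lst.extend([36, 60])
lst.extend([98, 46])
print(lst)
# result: [-14, -9, 0, 54, 36, 60, 98, 46]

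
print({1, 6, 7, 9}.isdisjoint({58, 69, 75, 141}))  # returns True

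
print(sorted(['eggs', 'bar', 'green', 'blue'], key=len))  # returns ['bar', 'eggs', 'blue', 'green']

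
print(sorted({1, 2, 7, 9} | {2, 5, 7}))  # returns [1, 2, 5, 7, 9]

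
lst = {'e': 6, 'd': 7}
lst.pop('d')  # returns 7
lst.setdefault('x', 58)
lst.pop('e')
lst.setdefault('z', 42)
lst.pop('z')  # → 42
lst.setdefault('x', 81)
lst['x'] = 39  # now {'x': 39}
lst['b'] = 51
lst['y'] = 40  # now {'x': 39, 'b': 51, 'y': 40}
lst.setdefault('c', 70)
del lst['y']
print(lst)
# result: {'x': 39, 'b': 51, 'c': 70}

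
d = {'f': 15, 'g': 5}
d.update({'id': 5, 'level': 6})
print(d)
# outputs {'f': 15, 'g': 5, 'id': 5, 'level': 6}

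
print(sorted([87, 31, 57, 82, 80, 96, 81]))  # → [31, 57, 80, 81, 82, 87, 96]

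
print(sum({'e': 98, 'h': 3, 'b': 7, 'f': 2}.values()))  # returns 110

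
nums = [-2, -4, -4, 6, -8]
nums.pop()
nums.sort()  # [-4, -4, -2, 6]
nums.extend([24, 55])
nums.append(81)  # [-4, -4, -2, 6, 24, 55, 81]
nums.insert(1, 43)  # [-4, 43, -4, -2, 6, 24, 55, 81]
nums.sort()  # [-4, -4, -2, 6, 24, 43, 55, 81]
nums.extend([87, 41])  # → [-4, -4, -2, 6, 24, 43, 55, 81, 87, 41]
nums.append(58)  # [-4, -4, -2, 6, 24, 43, 55, 81, 87, 41, 58]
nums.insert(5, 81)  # [-4, -4, -2, 6, 24, 81, 43, 55, 81, 87, 41, 58]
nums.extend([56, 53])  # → [-4, -4, -2, 6, 24, 81, 43, 55, 81, 87, 41, 58, 56, 53]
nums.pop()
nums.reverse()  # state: [56, 58, 41, 87, 81, 55, 43, 81, 24, 6, -2, -4, -4]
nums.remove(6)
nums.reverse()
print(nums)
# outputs [-4, -4, -2, 24, 81, 43, 55, 81, 87, 41, 58, 56]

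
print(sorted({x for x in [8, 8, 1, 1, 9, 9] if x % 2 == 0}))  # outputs [8]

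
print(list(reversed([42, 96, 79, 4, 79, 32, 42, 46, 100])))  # [100, 46, 42, 32, 79, 4, 79, 96, 42]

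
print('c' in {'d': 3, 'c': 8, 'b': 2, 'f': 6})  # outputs True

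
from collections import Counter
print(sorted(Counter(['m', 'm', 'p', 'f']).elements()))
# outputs ['f', 'm', 'm', 'p']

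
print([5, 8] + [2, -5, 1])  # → [5, 8, 2, -5, 1]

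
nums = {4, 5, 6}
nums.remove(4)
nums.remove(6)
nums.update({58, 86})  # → {5, 58, 86}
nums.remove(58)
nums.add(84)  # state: {5, 84, 86}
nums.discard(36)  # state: {5, 84, 86}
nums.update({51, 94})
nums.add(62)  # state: {5, 51, 62, 84, 86, 94}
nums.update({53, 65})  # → {5, 51, 53, 62, 65, 84, 86, 94}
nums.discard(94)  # {5, 51, 53, 62, 65, 84, 86}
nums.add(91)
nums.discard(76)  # {5, 51, 53, 62, 65, 84, 86, 91}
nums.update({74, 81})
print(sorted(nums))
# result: [5, 51, 53, 62, 65, 74, 81, 84, 86, 91]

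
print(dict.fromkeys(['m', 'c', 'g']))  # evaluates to {'m': None, 'c': None, 'g': None}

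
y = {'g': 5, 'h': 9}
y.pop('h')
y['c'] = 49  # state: {'g': 5, 'c': 49}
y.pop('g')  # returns 5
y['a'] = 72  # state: {'c': 49, 'a': 72}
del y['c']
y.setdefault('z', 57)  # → 57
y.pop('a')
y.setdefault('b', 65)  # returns 65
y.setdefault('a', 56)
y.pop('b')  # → 65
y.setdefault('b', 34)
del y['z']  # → {'a': 56, 'b': 34}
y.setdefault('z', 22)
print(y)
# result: {'a': 56, 'b': 34, 'z': 22}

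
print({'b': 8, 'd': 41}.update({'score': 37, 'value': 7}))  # None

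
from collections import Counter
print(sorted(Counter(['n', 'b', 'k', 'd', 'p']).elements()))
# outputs ['b', 'd', 'k', 'n', 'p']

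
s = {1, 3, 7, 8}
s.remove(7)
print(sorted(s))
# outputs [1, 3, 8]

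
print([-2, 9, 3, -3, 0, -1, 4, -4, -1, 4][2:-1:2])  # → [3, 0, 4, -1]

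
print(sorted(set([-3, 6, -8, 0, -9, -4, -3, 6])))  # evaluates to [-9, -8, -4, -3, 0, 6]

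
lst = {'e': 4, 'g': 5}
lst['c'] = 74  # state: {'e': 4, 'g': 5, 'c': 74}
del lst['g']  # {'e': 4, 'c': 74}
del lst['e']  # {'c': 74}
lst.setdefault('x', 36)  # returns 36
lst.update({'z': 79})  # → {'c': 74, 'x': 36, 'z': 79}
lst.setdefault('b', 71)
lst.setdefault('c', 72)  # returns 74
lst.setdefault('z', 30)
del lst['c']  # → {'x': 36, 'z': 79, 'b': 71}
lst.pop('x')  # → 36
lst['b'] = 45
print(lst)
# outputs {'z': 79, 'b': 45}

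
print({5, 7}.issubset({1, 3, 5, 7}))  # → True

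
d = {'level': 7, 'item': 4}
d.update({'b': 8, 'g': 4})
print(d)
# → {'level': 7, 'item': 4, 'b': 8, 'g': 4}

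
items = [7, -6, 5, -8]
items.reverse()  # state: [-8, 5, -6, 7]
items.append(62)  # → [-8, 5, -6, 7, 62]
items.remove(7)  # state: [-8, 5, -6, 62]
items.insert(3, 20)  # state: [-8, 5, -6, 20, 62]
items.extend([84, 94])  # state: [-8, 5, -6, 20, 62, 84, 94]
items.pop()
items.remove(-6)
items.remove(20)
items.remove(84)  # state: [-8, 5, 62]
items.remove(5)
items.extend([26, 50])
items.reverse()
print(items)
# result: [50, 26, 62, -8]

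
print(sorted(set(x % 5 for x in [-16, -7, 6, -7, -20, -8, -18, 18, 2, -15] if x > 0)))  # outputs [1, 2, 3]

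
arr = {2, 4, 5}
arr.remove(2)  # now {4, 5}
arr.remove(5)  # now {4}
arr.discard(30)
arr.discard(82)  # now {4}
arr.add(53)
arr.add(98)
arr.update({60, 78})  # {4, 53, 60, 78, 98}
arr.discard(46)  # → {4, 53, 60, 78, 98}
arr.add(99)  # {4, 53, 60, 78, 98, 99}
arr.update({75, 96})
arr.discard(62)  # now {4, 53, 60, 75, 78, 96, 98, 99}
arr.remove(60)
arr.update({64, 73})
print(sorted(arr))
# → [4, 53, 64, 73, 75, 78, 96, 98, 99]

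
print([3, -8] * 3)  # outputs [3, -8, 3, -8, 3, -8]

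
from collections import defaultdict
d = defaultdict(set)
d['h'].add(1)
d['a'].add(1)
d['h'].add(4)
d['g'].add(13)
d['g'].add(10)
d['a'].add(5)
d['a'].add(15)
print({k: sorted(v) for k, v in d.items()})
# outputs {'h': [1, 4], 'a': [1, 5, 15], 'g': [10, 13]}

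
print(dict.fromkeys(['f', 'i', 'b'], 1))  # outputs {'f': 1, 'i': 1, 'b': 1}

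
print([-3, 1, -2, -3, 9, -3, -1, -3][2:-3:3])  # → [-2]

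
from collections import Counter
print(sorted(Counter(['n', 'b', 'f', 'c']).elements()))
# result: ['b', 'c', 'f', 'n']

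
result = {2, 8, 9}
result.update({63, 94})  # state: {2, 8, 9, 63, 94}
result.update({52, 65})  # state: {2, 8, 9, 52, 63, 65, 94}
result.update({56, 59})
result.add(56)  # {2, 8, 9, 52, 56, 59, 63, 65, 94}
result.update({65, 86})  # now {2, 8, 9, 52, 56, 59, 63, 65, 86, 94}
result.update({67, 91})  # {2, 8, 9, 52, 56, 59, 63, 65, 67, 86, 91, 94}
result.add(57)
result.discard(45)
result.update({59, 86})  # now {2, 8, 9, 52, 56, 57, 59, 63, 65, 67, 86, 91, 94}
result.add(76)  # {2, 8, 9, 52, 56, 57, 59, 63, 65, 67, 76, 86, 91, 94}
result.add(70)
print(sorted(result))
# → [2, 8, 9, 52, 56, 57, 59, 63, 65, 67, 70, 76, 86, 91, 94]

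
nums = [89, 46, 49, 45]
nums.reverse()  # [45, 49, 46, 89]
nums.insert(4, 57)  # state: [45, 49, 46, 89, 57]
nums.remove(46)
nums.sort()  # [45, 49, 57, 89]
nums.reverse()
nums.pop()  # 45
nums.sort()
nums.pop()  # 89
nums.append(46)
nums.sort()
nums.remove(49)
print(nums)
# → [46, 57]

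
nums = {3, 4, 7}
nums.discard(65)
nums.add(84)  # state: {3, 4, 7, 84}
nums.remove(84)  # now {3, 4, 7}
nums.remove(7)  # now {3, 4}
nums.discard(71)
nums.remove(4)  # {3}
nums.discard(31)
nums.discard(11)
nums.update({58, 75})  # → {3, 58, 75}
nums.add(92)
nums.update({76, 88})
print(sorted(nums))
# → [3, 58, 75, 76, 88, 92]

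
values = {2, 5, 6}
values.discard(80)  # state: {2, 5, 6}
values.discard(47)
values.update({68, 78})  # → {2, 5, 6, 68, 78}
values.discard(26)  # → {2, 5, 6, 68, 78}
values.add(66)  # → {2, 5, 6, 66, 68, 78}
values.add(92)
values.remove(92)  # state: {2, 5, 6, 66, 68, 78}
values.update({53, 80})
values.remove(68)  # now {2, 5, 6, 53, 66, 78, 80}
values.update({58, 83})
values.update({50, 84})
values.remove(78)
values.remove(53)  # {2, 5, 6, 50, 58, 66, 80, 83, 84}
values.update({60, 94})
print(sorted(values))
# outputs [2, 5, 6, 50, 58, 60, 66, 80, 83, 84, 94]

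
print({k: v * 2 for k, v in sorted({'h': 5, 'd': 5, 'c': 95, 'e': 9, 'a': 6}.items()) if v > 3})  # {'a': 12, 'c': 190, 'd': 10, 'e': 18, 'h': 10}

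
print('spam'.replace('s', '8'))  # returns 8pam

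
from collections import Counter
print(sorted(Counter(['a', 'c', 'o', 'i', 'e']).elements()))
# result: ['a', 'c', 'e', 'i', 'o']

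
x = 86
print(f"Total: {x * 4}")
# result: Total: 344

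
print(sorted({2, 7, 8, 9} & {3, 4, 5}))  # []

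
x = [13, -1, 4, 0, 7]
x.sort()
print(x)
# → [-1, 0, 4, 7, 13]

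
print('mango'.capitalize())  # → Mango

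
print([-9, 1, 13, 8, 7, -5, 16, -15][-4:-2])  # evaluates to [7, -5]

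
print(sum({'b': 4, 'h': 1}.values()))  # 5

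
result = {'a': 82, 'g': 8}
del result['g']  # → {'a': 82}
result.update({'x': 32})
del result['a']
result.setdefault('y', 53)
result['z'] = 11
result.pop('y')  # 53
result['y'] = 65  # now {'x': 32, 'z': 11, 'y': 65}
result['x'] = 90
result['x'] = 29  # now {'x': 29, 'z': 11, 'y': 65}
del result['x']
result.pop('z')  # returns 11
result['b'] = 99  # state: {'y': 65, 'b': 99}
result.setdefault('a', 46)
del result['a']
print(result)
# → {'y': 65, 'b': 99}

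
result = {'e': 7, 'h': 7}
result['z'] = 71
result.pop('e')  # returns 7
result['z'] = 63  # {'h': 7, 'z': 63}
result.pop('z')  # 63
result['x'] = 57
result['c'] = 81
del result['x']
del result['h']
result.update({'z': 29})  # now {'c': 81, 'z': 29}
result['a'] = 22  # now {'c': 81, 'z': 29, 'a': 22}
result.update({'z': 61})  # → {'c': 81, 'z': 61, 'a': 22}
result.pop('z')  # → 61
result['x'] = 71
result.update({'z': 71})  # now {'c': 81, 'a': 22, 'x': 71, 'z': 71}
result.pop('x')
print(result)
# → {'c': 81, 'a': 22, 'z': 71}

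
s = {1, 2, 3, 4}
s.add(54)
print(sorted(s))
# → [1, 2, 3, 4, 54]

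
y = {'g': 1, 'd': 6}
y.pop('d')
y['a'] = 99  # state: {'g': 1, 'a': 99}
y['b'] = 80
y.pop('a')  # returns 99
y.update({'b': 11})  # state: {'g': 1, 'b': 11}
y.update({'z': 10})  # {'g': 1, 'b': 11, 'z': 10}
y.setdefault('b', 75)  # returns 11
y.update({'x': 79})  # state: {'g': 1, 'b': 11, 'z': 10, 'x': 79}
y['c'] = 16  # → {'g': 1, 'b': 11, 'z': 10, 'x': 79, 'c': 16}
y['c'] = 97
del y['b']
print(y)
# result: {'g': 1, 'z': 10, 'x': 79, 'c': 97}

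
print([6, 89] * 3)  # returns [6, 89, 6, 89, 6, 89]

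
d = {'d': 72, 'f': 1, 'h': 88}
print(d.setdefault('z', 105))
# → 105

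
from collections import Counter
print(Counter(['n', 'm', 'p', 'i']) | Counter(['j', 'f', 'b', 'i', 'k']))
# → Counter({'n': 1, 'm': 1, 'p': 1, 'i': 1, 'j': 1, 'f': 1, 'b': 1, 'k': 1})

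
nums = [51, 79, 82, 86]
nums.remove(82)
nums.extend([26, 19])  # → [51, 79, 86, 26, 19]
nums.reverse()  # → [19, 26, 86, 79, 51]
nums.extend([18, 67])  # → [19, 26, 86, 79, 51, 18, 67]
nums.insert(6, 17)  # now [19, 26, 86, 79, 51, 18, 17, 67]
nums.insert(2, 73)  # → [19, 26, 73, 86, 79, 51, 18, 17, 67]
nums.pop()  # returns 67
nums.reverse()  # [17, 18, 51, 79, 86, 73, 26, 19]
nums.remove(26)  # [17, 18, 51, 79, 86, 73, 19]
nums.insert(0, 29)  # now [29, 17, 18, 51, 79, 86, 73, 19]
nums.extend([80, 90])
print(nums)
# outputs [29, 17, 18, 51, 79, 86, 73, 19, 80, 90]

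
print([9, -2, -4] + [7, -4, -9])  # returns [9, -2, -4, 7, -4, -9]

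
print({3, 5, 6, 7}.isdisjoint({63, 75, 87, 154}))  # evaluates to True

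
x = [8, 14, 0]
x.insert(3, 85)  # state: [8, 14, 0, 85]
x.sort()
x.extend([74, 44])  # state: [0, 8, 14, 85, 74, 44]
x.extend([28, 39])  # [0, 8, 14, 85, 74, 44, 28, 39]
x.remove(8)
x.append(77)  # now [0, 14, 85, 74, 44, 28, 39, 77]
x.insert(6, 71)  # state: [0, 14, 85, 74, 44, 28, 71, 39, 77]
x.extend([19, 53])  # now [0, 14, 85, 74, 44, 28, 71, 39, 77, 19, 53]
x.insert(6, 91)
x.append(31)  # [0, 14, 85, 74, 44, 28, 91, 71, 39, 77, 19, 53, 31]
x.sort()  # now [0, 14, 19, 28, 31, 39, 44, 53, 71, 74, 77, 85, 91]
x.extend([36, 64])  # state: [0, 14, 19, 28, 31, 39, 44, 53, 71, 74, 77, 85, 91, 36, 64]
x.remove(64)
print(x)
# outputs [0, 14, 19, 28, 31, 39, 44, 53, 71, 74, 77, 85, 91, 36]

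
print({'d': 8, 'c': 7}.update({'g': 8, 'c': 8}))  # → None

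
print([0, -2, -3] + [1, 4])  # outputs [0, -2, -3, 1, 4]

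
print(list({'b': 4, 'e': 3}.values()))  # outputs [4, 3]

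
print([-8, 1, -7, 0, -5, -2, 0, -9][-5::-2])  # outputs [0, 1]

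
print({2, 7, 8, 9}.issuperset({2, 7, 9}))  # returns True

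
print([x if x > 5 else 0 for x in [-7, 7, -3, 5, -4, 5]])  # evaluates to [0, 7, 0, 0, 0, 0]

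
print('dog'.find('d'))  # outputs 0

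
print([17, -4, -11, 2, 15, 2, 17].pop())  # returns 17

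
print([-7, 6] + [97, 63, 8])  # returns [-7, 6, 97, 63, 8]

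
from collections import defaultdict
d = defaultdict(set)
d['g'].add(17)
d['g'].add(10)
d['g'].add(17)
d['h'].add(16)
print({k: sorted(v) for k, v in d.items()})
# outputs {'g': [10, 17], 'h': [16]}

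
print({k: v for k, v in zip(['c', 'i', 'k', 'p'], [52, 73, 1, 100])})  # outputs {'c': 52, 'i': 73, 'k': 1, 'p': 100}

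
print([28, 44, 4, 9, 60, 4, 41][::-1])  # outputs [41, 4, 60, 9, 4, 44, 28]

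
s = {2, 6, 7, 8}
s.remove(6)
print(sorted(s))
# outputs [2, 7, 8]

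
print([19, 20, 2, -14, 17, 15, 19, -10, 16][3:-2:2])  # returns [-14, 15]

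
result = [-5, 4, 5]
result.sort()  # [-5, 4, 5]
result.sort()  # [-5, 4, 5]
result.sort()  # [-5, 4, 5]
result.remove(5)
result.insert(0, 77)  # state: [77, -5, 4]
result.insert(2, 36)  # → [77, -5, 36, 4]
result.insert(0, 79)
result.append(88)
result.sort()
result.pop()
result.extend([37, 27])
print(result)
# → [-5, 4, 36, 77, 79, 37, 27]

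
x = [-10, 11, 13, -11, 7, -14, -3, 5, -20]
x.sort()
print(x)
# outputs [-20, -14, -11, -10, -3, 5, 7, 11, 13]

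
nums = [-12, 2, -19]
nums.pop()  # -19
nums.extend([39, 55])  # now [-12, 2, 39, 55]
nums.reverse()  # [55, 39, 2, -12]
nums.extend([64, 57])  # [55, 39, 2, -12, 64, 57]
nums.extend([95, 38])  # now [55, 39, 2, -12, 64, 57, 95, 38]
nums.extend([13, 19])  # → [55, 39, 2, -12, 64, 57, 95, 38, 13, 19]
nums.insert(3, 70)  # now [55, 39, 2, 70, -12, 64, 57, 95, 38, 13, 19]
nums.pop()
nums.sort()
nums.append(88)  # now [-12, 2, 13, 38, 39, 55, 57, 64, 70, 95, 88]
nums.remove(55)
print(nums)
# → [-12, 2, 13, 38, 39, 57, 64, 70, 95, 88]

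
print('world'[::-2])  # drw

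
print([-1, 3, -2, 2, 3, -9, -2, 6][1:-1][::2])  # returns [3, 2, -9]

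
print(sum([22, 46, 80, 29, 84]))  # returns 261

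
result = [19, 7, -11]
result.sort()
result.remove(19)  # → [-11, 7]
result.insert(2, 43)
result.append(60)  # [-11, 7, 43, 60]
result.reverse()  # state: [60, 43, 7, -11]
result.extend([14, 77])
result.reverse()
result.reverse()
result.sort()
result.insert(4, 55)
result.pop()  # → 77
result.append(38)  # [-11, 7, 14, 43, 55, 60, 38]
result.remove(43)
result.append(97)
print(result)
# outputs [-11, 7, 14, 55, 60, 38, 97]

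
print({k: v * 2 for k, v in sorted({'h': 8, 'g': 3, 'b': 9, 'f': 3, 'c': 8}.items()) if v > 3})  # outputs {'b': 18, 'c': 16, 'h': 16}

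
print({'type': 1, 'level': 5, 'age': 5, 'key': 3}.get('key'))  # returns 3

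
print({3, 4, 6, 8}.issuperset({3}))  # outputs True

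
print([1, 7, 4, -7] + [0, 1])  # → [1, 7, 4, -7, 0, 1]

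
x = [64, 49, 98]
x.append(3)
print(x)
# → [64, 49, 98, 3]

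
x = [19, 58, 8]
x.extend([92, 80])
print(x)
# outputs [19, 58, 8, 92, 80]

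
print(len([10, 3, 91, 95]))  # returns 4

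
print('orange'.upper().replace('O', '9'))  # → 9RANGE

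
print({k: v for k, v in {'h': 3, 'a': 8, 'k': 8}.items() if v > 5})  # {'a': 8, 'k': 8}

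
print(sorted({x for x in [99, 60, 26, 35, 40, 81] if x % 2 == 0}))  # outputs [26, 40, 60]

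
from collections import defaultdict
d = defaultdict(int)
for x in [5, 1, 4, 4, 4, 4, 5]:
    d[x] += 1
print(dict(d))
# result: {5: 2, 1: 1, 4: 4}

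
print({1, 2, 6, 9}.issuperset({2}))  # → True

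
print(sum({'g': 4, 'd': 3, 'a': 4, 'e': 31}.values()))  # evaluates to 42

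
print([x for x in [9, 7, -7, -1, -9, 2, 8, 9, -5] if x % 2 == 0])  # [2, 8]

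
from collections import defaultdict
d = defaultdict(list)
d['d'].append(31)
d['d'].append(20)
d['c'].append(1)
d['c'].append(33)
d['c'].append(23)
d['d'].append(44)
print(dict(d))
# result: {'d': [31, 20, 44], 'c': [1, 33, 23]}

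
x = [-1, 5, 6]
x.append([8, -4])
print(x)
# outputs [-1, 5, 6, [8, -4]]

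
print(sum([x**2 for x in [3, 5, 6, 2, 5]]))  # 99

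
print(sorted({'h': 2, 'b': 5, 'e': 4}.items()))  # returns [('b', 5), ('e', 4), ('h', 2)]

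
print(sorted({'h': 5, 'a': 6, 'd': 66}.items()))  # [('a', 6), ('d', 66), ('h', 5)]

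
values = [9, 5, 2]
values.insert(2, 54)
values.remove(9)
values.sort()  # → [2, 5, 54]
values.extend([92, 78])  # [2, 5, 54, 92, 78]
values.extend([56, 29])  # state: [2, 5, 54, 92, 78, 56, 29]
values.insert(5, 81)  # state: [2, 5, 54, 92, 78, 81, 56, 29]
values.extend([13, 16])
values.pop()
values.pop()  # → 13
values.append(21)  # [2, 5, 54, 92, 78, 81, 56, 29, 21]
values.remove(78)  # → [2, 5, 54, 92, 81, 56, 29, 21]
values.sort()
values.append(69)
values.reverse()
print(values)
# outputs [69, 92, 81, 56, 54, 29, 21, 5, 2]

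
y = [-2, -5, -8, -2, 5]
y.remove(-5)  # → [-2, -8, -2, 5]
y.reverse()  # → [5, -2, -8, -2]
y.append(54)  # [5, -2, -8, -2, 54]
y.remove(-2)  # [5, -8, -2, 54]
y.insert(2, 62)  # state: [5, -8, 62, -2, 54]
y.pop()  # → 54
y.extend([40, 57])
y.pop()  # 57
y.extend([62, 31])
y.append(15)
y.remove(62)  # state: [5, -8, -2, 40, 62, 31, 15]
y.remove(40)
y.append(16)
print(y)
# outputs [5, -8, -2, 62, 31, 15, 16]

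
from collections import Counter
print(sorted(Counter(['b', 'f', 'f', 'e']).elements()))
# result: ['b', 'e', 'f', 'f']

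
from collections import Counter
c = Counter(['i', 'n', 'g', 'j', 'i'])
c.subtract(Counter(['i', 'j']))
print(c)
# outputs Counter({'i': 1, 'n': 1, 'g': 1, 'j': 0})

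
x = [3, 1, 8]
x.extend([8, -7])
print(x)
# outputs [3, 1, 8, 8, -7]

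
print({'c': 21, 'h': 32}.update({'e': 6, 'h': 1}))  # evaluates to None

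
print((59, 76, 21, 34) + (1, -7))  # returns (59, 76, 21, 34, 1, -7)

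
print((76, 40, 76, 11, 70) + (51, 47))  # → (76, 40, 76, 11, 70, 51, 47)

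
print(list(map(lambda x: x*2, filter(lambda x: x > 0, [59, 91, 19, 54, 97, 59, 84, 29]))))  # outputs [118, 182, 38, 108, 194, 118, 168, 58]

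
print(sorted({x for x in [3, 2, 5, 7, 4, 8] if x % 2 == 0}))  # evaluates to [2, 4, 8]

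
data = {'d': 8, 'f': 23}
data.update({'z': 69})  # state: {'d': 8, 'f': 23, 'z': 69}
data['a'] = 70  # {'d': 8, 'f': 23, 'z': 69, 'a': 70}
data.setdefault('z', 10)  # 69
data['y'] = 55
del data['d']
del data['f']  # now {'z': 69, 'a': 70, 'y': 55}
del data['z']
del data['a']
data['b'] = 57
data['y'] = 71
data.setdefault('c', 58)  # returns 58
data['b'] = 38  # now {'y': 71, 'b': 38, 'c': 58}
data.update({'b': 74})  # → {'y': 71, 'b': 74, 'c': 58}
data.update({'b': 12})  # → {'y': 71, 'b': 12, 'c': 58}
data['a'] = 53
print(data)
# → {'y': 71, 'b': 12, 'c': 58, 'a': 53}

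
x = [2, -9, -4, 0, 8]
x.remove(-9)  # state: [2, -4, 0, 8]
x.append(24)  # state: [2, -4, 0, 8, 24]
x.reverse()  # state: [24, 8, 0, -4, 2]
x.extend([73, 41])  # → [24, 8, 0, -4, 2, 73, 41]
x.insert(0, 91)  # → [91, 24, 8, 0, -4, 2, 73, 41]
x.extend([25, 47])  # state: [91, 24, 8, 0, -4, 2, 73, 41, 25, 47]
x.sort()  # [-4, 0, 2, 8, 24, 25, 41, 47, 73, 91]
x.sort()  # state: [-4, 0, 2, 8, 24, 25, 41, 47, 73, 91]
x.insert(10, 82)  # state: [-4, 0, 2, 8, 24, 25, 41, 47, 73, 91, 82]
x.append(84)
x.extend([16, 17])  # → [-4, 0, 2, 8, 24, 25, 41, 47, 73, 91, 82, 84, 16, 17]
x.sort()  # [-4, 0, 2, 8, 16, 17, 24, 25, 41, 47, 73, 82, 84, 91]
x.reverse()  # [91, 84, 82, 73, 47, 41, 25, 24, 17, 16, 8, 2, 0, -4]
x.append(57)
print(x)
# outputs [91, 84, 82, 73, 47, 41, 25, 24, 17, 16, 8, 2, 0, -4, 57]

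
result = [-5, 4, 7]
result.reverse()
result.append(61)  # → [7, 4, -5, 61]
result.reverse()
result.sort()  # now [-5, 4, 7, 61]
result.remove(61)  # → [-5, 4, 7]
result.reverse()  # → [7, 4, -5]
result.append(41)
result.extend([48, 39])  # [7, 4, -5, 41, 48, 39]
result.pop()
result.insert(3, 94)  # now [7, 4, -5, 94, 41, 48]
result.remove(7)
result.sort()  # [-5, 4, 41, 48, 94]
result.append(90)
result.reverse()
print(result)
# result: [90, 94, 48, 41, 4, -5]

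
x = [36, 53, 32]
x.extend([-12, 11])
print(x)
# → [36, 53, 32, -12, 11]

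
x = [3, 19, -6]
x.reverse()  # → [-6, 19, 3]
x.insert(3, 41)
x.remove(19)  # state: [-6, 3, 41]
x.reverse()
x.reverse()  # [-6, 3, 41]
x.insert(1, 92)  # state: [-6, 92, 3, 41]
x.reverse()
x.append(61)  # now [41, 3, 92, -6, 61]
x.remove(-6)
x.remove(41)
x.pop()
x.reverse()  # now [92, 3]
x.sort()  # [3, 92]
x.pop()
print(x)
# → [3]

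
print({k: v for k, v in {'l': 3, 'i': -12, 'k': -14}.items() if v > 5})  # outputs {}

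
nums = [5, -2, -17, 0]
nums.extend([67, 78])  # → [5, -2, -17, 0, 67, 78]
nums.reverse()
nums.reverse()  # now [5, -2, -17, 0, 67, 78]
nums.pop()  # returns 78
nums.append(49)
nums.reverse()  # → [49, 67, 0, -17, -2, 5]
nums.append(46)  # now [49, 67, 0, -17, -2, 5, 46]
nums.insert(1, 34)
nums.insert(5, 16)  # [49, 34, 67, 0, -17, 16, -2, 5, 46]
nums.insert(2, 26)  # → [49, 34, 26, 67, 0, -17, 16, -2, 5, 46]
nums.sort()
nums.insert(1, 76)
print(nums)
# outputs [-17, 76, -2, 0, 5, 16, 26, 34, 46, 49, 67]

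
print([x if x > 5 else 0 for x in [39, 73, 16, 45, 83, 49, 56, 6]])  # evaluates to [39, 73, 16, 45, 83, 49, 56, 6]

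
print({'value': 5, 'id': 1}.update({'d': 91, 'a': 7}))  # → None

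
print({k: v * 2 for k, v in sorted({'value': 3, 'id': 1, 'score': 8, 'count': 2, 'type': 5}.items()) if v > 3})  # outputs {'score': 16, 'type': 10}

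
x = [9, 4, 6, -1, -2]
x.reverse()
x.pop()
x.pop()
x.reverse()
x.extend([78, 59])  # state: [6, -1, -2, 78, 59]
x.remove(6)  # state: [-1, -2, 78, 59]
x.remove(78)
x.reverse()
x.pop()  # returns -1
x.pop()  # -2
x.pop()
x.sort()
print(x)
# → []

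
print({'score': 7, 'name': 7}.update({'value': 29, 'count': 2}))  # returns None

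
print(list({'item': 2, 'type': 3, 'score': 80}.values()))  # [2, 3, 80]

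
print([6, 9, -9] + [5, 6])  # [6, 9, -9, 5, 6]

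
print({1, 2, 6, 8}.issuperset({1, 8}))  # True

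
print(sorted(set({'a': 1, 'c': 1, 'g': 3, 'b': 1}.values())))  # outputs [1, 3]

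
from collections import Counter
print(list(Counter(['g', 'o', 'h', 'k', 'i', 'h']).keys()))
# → ['g', 'o', 'h', 'k', 'i']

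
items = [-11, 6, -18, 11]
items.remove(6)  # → [-11, -18, 11]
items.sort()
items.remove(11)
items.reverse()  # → [-11, -18]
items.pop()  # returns -18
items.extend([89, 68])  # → [-11, 89, 68]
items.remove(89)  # [-11, 68]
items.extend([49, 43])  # [-11, 68, 49, 43]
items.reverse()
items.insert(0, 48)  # [48, 43, 49, 68, -11]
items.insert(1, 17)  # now [48, 17, 43, 49, 68, -11]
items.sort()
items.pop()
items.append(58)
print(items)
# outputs [-11, 17, 43, 48, 49, 58]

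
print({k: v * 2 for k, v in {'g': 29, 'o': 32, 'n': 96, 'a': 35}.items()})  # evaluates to {'g': 58, 'o': 64, 'n': 192, 'a': 70}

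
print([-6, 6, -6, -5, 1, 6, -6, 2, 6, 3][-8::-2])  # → [-6, -6]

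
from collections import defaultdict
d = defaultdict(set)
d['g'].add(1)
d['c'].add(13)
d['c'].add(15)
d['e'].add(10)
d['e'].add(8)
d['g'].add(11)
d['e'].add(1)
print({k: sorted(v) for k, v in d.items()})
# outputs {'g': [1, 11], 'c': [13, 15], 'e': [1, 8, 10]}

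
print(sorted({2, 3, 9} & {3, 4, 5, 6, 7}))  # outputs [3]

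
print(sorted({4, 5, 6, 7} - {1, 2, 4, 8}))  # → [5, 6, 7]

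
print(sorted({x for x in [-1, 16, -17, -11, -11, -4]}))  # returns [-17, -11, -4, -1, 16]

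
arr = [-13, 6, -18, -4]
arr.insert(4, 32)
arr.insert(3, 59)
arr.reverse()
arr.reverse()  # [-13, 6, -18, 59, -4, 32]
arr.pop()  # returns 32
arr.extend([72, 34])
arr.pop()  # 34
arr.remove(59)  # [-13, 6, -18, -4, 72]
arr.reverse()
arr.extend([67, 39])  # [72, -4, -18, 6, -13, 67, 39]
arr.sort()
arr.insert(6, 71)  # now [-18, -13, -4, 6, 39, 67, 71, 72]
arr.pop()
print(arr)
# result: [-18, -13, -4, 6, 39, 67, 71]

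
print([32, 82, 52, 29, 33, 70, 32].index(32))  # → 0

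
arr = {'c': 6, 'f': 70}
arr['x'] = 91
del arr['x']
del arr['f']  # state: {'c': 6}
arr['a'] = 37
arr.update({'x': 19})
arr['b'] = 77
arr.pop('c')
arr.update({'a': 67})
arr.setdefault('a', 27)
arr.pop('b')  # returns 77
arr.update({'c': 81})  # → {'a': 67, 'x': 19, 'c': 81}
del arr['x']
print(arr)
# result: {'a': 67, 'c': 81}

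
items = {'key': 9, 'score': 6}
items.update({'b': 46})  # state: {'key': 9, 'score': 6, 'b': 46}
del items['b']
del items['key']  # {'score': 6}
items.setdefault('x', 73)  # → 73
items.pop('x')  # 73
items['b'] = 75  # {'score': 6, 'b': 75}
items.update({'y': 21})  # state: {'score': 6, 'b': 75, 'y': 21}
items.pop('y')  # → 21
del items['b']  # {'score': 6}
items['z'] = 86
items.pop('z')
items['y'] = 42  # {'score': 6, 'y': 42}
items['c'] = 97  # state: {'score': 6, 'y': 42, 'c': 97}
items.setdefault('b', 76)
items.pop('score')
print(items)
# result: {'y': 42, 'c': 97, 'b': 76}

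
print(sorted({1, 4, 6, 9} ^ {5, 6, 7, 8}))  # [1, 4, 5, 7, 8, 9]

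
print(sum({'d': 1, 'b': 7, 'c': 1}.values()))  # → 9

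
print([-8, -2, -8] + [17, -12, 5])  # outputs [-8, -2, -8, 17, -12, 5]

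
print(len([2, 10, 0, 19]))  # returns 4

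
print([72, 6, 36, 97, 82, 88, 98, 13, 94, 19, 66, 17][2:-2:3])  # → [36, 88, 94]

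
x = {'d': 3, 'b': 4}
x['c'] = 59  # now {'d': 3, 'b': 4, 'c': 59}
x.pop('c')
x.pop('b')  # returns 4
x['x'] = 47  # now {'d': 3, 'x': 47}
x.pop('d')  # 3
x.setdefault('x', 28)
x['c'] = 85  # {'x': 47, 'c': 85}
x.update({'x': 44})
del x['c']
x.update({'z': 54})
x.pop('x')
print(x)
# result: {'z': 54}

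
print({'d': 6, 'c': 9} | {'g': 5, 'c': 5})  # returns {'d': 6, 'c': 5, 'g': 5}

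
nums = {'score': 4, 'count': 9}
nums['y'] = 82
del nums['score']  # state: {'count': 9, 'y': 82}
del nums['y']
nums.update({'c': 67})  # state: {'count': 9, 'c': 67}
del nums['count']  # {'c': 67}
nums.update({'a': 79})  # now {'c': 67, 'a': 79}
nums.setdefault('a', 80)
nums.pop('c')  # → 67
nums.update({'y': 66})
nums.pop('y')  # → 66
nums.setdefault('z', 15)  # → 15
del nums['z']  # {'a': 79}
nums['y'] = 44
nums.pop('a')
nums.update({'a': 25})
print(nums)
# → {'y': 44, 'a': 25}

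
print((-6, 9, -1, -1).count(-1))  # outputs 2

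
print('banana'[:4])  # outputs bana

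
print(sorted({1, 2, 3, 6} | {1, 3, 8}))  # [1, 2, 3, 6, 8]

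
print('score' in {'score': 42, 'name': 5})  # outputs True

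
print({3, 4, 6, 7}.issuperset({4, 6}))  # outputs True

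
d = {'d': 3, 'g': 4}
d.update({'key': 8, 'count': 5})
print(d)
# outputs {'d': 3, 'g': 4, 'key': 8, 'count': 5}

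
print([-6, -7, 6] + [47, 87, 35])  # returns [-6, -7, 6, 47, 87, 35]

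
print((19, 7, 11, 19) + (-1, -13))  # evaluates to (19, 7, 11, 19, -1, -13)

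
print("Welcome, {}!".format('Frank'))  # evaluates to Welcome, Frank!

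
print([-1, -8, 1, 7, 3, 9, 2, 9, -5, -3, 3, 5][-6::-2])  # [2, 3, 1, -1]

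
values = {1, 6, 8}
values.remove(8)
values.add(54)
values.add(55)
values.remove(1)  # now {6, 54, 55}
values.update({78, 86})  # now {6, 54, 55, 78, 86}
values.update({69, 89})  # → {6, 54, 55, 69, 78, 86, 89}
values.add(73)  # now {6, 54, 55, 69, 73, 78, 86, 89}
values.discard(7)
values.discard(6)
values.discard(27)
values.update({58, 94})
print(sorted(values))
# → [54, 55, 58, 69, 73, 78, 86, 89, 94]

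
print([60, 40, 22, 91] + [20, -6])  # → [60, 40, 22, 91, 20, -6]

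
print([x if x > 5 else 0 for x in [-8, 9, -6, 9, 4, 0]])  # [0, 9, 0, 9, 0, 0]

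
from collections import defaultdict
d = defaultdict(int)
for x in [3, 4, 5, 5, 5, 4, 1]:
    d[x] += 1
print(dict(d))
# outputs {3: 1, 4: 2, 5: 3, 1: 1}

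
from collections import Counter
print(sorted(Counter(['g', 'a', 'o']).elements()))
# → ['a', 'g', 'o']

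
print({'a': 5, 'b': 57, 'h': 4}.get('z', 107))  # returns 107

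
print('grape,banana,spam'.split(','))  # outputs ['grape', 'banana', 'spam']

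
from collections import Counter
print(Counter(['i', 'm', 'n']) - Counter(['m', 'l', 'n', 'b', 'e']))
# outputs Counter({'i': 1})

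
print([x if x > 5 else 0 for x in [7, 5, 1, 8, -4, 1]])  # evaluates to [7, 0, 0, 8, 0, 0]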